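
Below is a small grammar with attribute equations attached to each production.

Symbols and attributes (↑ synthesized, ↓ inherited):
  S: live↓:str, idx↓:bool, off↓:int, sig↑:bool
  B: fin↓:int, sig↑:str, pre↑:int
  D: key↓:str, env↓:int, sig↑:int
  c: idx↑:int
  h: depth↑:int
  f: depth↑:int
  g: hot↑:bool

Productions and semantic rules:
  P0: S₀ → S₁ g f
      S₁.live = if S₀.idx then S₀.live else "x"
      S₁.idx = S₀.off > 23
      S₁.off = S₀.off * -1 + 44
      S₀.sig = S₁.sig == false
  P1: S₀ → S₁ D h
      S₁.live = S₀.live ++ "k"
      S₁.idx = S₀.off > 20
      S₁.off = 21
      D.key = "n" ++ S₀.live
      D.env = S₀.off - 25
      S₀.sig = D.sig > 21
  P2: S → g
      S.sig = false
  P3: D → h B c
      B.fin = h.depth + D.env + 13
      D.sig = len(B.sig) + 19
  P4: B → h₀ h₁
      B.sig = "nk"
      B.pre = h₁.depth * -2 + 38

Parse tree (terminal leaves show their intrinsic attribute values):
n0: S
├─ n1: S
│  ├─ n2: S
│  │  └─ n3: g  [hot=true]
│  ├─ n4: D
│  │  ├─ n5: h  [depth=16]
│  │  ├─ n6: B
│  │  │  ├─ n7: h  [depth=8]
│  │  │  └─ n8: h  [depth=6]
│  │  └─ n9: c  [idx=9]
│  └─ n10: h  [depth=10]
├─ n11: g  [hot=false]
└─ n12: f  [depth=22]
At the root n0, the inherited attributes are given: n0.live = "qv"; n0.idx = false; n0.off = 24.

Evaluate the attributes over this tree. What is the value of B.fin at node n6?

1. n0.live = "qv"  [given at root]
2. n0.idx = false  [given at root]
3. n0.off = 24  [given at root]
4. n1.live = "x"  [if S₀.idx then S₀.live else "x"]
5. n1.idx = true  [S₀.off > 23]
6. n1.off = 20  [S₀.off * -1 + 44]
7. n2.live = "xk"  [S₀.live ++ "k"]
8. n2.idx = false  [S₀.off > 20]
9. n2.off = 21  [21]
10. n3.hot = true  [terminal]
11. n2.sig = false  [false]
12. n4.key = "nx"  ["n" ++ S₀.live]
13. n4.env = -5  [S₀.off - 25]
14. n5.depth = 16  [terminal]
15. n6.fin = 24  [h.depth + D.env + 13]
16. n7.depth = 8  [terminal]
17. n8.depth = 6  [terminal]
18. n6.sig = "nk"  ["nk"]
19. n6.pre = 26  [h₁.depth * -2 + 38]
20. n9.idx = 9  [terminal]
21. n4.sig = 21  [len(B.sig) + 19]
22. n10.depth = 10  [terminal]
23. n1.sig = false  [D.sig > 21]
24. n11.hot = false  [terminal]
25. n12.depth = 22  [terminal]
26. n0.sig = true  [S₁.sig == false]

24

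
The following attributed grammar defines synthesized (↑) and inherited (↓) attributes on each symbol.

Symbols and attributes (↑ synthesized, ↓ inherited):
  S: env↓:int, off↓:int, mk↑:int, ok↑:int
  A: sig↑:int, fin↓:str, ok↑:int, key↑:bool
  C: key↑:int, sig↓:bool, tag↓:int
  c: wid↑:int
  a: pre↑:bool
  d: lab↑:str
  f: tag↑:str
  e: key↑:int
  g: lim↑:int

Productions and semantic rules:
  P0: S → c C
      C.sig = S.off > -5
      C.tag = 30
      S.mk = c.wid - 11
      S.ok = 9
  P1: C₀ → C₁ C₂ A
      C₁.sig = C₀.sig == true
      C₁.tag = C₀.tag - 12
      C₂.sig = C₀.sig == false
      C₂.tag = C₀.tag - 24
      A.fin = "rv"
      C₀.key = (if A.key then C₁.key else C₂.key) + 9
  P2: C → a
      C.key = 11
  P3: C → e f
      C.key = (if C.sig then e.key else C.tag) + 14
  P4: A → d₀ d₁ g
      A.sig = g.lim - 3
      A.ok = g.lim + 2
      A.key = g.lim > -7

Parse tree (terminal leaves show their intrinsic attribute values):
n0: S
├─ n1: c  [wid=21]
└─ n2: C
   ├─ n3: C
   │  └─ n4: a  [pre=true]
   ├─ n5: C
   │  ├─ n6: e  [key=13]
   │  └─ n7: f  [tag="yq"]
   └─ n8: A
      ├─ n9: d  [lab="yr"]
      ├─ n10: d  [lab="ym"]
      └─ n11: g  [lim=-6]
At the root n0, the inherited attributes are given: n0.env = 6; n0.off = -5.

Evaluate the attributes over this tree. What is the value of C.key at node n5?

1. n0.env = 6  [given at root]
2. n0.off = -5  [given at root]
3. n1.wid = 21  [terminal]
4. n2.sig = false  [S.off > -5]
5. n2.tag = 30  [30]
6. n3.sig = false  [C₀.sig == true]
7. n3.tag = 18  [C₀.tag - 12]
8. n4.pre = true  [terminal]
9. n3.key = 11  [11]
10. n5.sig = true  [C₀.sig == false]
11. n5.tag = 6  [C₀.tag - 24]
12. n6.key = 13  [terminal]
13. n7.tag = "yq"  [terminal]
14. n5.key = 27  [(if C.sig then e.key else C.tag) + 14]
15. n8.fin = "rv"  ["rv"]
16. n9.lab = "yr"  [terminal]
17. n10.lab = "ym"  [terminal]
18. n11.lim = -6  [terminal]
19. n8.sig = -9  [g.lim - 3]
20. n8.ok = -4  [g.lim + 2]
21. n8.key = true  [g.lim > -7]
22. n2.key = 20  [(if A.key then C₁.key else C₂.key) + 9]
23. n0.mk = 10  [c.wid - 11]
24. n0.ok = 9  [9]

27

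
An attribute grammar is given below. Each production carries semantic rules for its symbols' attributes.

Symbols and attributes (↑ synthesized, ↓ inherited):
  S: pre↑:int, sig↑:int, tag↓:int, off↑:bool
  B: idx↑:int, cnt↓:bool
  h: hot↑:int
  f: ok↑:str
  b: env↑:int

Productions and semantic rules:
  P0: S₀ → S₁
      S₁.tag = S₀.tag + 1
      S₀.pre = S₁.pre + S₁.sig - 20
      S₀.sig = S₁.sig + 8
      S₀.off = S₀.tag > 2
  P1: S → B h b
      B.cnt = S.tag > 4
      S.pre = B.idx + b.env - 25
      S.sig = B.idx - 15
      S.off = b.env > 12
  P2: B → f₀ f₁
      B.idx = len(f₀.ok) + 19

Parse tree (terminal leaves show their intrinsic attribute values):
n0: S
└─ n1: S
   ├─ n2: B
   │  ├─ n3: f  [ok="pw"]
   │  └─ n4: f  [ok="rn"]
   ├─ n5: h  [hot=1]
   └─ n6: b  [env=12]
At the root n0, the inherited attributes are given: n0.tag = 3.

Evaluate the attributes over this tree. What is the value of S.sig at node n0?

14

1. n0.tag = 3  [given at root]
2. n1.tag = 4  [S₀.tag + 1]
3. n2.cnt = false  [S.tag > 4]
4. n3.ok = "pw"  [terminal]
5. n4.ok = "rn"  [terminal]
6. n2.idx = 21  [len(f₀.ok) + 19]
7. n5.hot = 1  [terminal]
8. n6.env = 12  [terminal]
9. n1.pre = 8  [B.idx + b.env - 25]
10. n1.sig = 6  [B.idx - 15]
11. n1.off = false  [b.env > 12]
12. n0.pre = -6  [S₁.pre + S₁.sig - 20]
13. n0.sig = 14  [S₁.sig + 8]
14. n0.off = true  [S₀.tag > 2]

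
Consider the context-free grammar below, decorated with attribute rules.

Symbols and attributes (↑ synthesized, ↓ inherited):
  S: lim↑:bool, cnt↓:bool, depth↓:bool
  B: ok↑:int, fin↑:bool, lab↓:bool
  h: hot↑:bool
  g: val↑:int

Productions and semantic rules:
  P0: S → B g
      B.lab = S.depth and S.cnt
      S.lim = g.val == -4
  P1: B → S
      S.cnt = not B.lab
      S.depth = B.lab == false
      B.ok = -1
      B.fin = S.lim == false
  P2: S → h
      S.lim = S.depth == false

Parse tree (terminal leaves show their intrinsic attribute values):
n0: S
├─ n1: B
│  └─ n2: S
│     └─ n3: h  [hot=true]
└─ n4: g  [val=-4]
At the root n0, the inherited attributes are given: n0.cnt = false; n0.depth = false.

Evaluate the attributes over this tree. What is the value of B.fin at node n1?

1. n0.cnt = false  [given at root]
2. n0.depth = false  [given at root]
3. n1.lab = false  [S.depth and S.cnt]
4. n2.cnt = true  [not B.lab]
5. n2.depth = true  [B.lab == false]
6. n3.hot = true  [terminal]
7. n2.lim = false  [S.depth == false]
8. n1.ok = -1  [-1]
9. n1.fin = true  [S.lim == false]
10. n4.val = -4  [terminal]
11. n0.lim = true  [g.val == -4]

true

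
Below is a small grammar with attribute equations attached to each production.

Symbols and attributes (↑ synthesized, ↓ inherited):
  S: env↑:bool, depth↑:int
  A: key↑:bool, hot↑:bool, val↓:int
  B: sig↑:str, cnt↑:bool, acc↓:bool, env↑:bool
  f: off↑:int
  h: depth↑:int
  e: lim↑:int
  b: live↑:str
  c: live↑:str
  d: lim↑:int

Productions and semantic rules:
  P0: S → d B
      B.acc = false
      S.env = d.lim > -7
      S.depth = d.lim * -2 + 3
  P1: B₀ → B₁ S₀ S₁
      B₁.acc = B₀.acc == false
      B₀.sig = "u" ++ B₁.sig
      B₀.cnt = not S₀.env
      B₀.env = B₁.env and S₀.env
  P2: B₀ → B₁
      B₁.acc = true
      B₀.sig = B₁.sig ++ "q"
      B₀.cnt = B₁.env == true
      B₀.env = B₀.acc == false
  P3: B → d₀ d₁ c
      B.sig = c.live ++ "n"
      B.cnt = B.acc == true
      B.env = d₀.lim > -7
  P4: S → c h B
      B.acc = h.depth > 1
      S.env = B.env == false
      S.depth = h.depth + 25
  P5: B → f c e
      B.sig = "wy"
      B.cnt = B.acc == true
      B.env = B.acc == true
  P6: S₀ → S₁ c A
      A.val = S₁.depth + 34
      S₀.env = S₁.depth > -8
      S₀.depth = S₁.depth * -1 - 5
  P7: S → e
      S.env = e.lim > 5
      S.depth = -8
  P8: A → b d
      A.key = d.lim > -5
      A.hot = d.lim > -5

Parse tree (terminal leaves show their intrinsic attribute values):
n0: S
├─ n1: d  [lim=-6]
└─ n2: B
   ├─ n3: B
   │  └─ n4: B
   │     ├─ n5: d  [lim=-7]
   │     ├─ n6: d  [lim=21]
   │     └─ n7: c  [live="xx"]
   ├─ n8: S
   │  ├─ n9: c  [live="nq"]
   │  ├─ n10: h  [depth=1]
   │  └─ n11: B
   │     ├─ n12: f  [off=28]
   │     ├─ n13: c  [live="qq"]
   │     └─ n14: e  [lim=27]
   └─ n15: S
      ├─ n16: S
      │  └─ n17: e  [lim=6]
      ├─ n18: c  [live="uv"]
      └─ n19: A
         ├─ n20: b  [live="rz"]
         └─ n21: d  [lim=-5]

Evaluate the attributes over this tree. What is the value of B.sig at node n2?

1. n1.lim = -6  [terminal]
2. n2.acc = false  [false]
3. n3.acc = true  [B₀.acc == false]
4. n4.acc = true  [true]
5. n5.lim = -7  [terminal]
6. n6.lim = 21  [terminal]
7. n7.live = "xx"  [terminal]
8. n4.sig = "xxn"  [c.live ++ "n"]
9. n4.cnt = true  [B.acc == true]
10. n4.env = false  [d₀.lim > -7]
11. n3.sig = "xxnq"  [B₁.sig ++ "q"]
12. n3.cnt = false  [B₁.env == true]
13. n3.env = false  [B₀.acc == false]
14. n9.live = "nq"  [terminal]
15. n10.depth = 1  [terminal]
16. n11.acc = false  [h.depth > 1]
17. n12.off = 28  [terminal]
18. n13.live = "qq"  [terminal]
19. n14.lim = 27  [terminal]
20. n11.sig = "wy"  ["wy"]
21. n11.cnt = false  [B.acc == true]
22. n11.env = false  [B.acc == true]
23. n8.env = true  [B.env == false]
24. n8.depth = 26  [h.depth + 25]
25. n17.lim = 6  [terminal]
26. n16.env = true  [e.lim > 5]
27. n16.depth = -8  [-8]
28. n18.live = "uv"  [terminal]
29. n19.val = 26  [S₁.depth + 34]
30. n20.live = "rz"  [terminal]
31. n21.lim = -5  [terminal]
32. n19.key = false  [d.lim > -5]
33. n19.hot = false  [d.lim > -5]
34. n15.env = false  [S₁.depth > -8]
35. n15.depth = 3  [S₁.depth * -1 - 5]
36. n2.sig = "uxxnq"  ["u" ++ B₁.sig]
37. n2.cnt = false  [not S₀.env]
38. n2.env = false  [B₁.env and S₀.env]
39. n0.env = true  [d.lim > -7]
40. n0.depth = 15  [d.lim * -2 + 3]

"uxxnq"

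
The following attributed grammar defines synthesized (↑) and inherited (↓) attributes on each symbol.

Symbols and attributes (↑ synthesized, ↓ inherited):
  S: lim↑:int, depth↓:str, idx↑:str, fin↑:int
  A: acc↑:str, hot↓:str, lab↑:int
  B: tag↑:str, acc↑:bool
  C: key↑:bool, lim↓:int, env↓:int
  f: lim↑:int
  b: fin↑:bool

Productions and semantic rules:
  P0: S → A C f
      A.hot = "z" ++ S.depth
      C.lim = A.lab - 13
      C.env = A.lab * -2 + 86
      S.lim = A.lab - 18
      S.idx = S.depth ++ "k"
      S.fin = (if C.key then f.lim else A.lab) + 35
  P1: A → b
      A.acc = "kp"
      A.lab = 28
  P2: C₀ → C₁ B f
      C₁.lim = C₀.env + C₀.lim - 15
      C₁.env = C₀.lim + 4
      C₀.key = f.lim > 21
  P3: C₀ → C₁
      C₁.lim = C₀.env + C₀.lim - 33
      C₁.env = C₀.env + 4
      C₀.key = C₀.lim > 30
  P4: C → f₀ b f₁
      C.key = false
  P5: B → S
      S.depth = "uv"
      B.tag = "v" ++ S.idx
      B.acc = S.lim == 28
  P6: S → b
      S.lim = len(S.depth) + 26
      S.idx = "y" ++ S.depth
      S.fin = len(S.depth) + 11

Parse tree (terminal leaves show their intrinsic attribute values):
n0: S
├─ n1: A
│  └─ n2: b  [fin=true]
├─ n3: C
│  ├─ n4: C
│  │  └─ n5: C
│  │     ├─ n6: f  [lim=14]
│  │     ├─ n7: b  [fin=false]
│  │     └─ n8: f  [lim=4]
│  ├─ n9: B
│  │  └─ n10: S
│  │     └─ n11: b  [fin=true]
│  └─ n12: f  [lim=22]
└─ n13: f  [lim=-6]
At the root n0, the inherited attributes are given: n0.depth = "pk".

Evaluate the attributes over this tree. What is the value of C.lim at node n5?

1. n0.depth = "pk"  [given at root]
2. n1.hot = "zpk"  ["z" ++ S.depth]
3. n2.fin = true  [terminal]
4. n1.acc = "kp"  ["kp"]
5. n1.lab = 28  [28]
6. n3.lim = 15  [A.lab - 13]
7. n3.env = 30  [A.lab * -2 + 86]
8. n4.lim = 30  [C₀.env + C₀.lim - 15]
9. n4.env = 19  [C₀.lim + 4]
10. n5.lim = 16  [C₀.env + C₀.lim - 33]
11. n5.env = 23  [C₀.env + 4]
12. n6.lim = 14  [terminal]
13. n7.fin = false  [terminal]
14. n8.lim = 4  [terminal]
15. n5.key = false  [false]
16. n4.key = false  [C₀.lim > 30]
17. n10.depth = "uv"  ["uv"]
18. n11.fin = true  [terminal]
19. n10.lim = 28  [len(S.depth) + 26]
20. n10.idx = "yuv"  ["y" ++ S.depth]
21. n10.fin = 13  [len(S.depth) + 11]
22. n9.tag = "vyuv"  ["v" ++ S.idx]
23. n9.acc = true  [S.lim == 28]
24. n12.lim = 22  [terminal]
25. n3.key = true  [f.lim > 21]
26. n13.lim = -6  [terminal]
27. n0.lim = 10  [A.lab - 18]
28. n0.idx = "pkk"  [S.depth ++ "k"]
29. n0.fin = 29  [(if C.key then f.lim else A.lab) + 35]

16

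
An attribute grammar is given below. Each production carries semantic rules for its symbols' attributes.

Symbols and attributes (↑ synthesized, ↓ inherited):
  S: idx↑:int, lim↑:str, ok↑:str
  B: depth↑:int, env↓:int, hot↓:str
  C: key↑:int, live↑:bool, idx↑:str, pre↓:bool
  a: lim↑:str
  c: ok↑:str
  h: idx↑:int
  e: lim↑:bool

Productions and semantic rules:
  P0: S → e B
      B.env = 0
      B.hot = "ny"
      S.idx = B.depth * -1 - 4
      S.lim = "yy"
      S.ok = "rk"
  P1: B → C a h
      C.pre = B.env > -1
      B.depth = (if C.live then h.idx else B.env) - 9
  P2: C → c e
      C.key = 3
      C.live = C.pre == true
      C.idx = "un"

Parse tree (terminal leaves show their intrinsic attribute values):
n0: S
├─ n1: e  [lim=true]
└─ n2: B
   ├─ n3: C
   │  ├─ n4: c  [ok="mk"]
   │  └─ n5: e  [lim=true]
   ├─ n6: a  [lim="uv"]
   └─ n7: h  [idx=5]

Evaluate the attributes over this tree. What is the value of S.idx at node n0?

0

1. n1.lim = true  [terminal]
2. n2.env = 0  [0]
3. n2.hot = "ny"  ["ny"]
4. n3.pre = true  [B.env > -1]
5. n4.ok = "mk"  [terminal]
6. n5.lim = true  [terminal]
7. n3.key = 3  [3]
8. n3.live = true  [C.pre == true]
9. n3.idx = "un"  ["un"]
10. n6.lim = "uv"  [terminal]
11. n7.idx = 5  [terminal]
12. n2.depth = -4  [(if C.live then h.idx else B.env) - 9]
13. n0.idx = 0  [B.depth * -1 - 4]
14. n0.lim = "yy"  ["yy"]
15. n0.ok = "rk"  ["rk"]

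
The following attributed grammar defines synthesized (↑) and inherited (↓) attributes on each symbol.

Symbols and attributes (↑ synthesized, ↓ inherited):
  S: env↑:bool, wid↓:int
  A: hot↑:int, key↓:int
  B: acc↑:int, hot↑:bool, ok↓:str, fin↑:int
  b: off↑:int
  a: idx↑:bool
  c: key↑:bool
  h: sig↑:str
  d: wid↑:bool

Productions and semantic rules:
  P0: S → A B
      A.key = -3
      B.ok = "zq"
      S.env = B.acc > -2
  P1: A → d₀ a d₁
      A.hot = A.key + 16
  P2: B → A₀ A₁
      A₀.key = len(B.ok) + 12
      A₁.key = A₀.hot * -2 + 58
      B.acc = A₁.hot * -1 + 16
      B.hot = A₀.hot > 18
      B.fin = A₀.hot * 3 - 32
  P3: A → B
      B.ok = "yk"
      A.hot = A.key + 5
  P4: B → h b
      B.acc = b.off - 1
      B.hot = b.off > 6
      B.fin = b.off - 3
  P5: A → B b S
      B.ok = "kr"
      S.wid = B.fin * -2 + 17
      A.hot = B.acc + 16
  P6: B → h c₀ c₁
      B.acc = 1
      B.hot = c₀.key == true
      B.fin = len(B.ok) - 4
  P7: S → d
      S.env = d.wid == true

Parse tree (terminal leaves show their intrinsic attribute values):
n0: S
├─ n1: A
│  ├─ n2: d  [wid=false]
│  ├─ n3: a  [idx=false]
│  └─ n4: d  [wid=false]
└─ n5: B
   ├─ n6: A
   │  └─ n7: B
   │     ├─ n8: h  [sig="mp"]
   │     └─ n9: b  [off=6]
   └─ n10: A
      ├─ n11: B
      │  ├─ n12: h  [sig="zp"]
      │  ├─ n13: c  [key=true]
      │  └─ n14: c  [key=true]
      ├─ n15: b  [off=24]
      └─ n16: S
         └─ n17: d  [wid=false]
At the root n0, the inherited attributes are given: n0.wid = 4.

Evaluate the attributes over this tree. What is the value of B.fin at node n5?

1. n0.wid = 4  [given at root]
2. n1.key = -3  [-3]
3. n2.wid = false  [terminal]
4. n3.idx = false  [terminal]
5. n4.wid = false  [terminal]
6. n1.hot = 13  [A.key + 16]
7. n5.ok = "zq"  ["zq"]
8. n6.key = 14  [len(B.ok) + 12]
9. n7.ok = "yk"  ["yk"]
10. n8.sig = "mp"  [terminal]
11. n9.off = 6  [terminal]
12. n7.acc = 5  [b.off - 1]
13. n7.hot = false  [b.off > 6]
14. n7.fin = 3  [b.off - 3]
15. n6.hot = 19  [A.key + 5]
16. n10.key = 20  [A₀.hot * -2 + 58]
17. n11.ok = "kr"  ["kr"]
18. n12.sig = "zp"  [terminal]
19. n13.key = true  [terminal]
20. n14.key = true  [terminal]
21. n11.acc = 1  [1]
22. n11.hot = true  [c₀.key == true]
23. n11.fin = -2  [len(B.ok) - 4]
24. n15.off = 24  [terminal]
25. n16.wid = 21  [B.fin * -2 + 17]
26. n17.wid = false  [terminal]
27. n16.env = false  [d.wid == true]
28. n10.hot = 17  [B.acc + 16]
29. n5.acc = -1  [A₁.hot * -1 + 16]
30. n5.hot = true  [A₀.hot > 18]
31. n5.fin = 25  [A₀.hot * 3 - 32]
32. n0.env = true  [B.acc > -2]

25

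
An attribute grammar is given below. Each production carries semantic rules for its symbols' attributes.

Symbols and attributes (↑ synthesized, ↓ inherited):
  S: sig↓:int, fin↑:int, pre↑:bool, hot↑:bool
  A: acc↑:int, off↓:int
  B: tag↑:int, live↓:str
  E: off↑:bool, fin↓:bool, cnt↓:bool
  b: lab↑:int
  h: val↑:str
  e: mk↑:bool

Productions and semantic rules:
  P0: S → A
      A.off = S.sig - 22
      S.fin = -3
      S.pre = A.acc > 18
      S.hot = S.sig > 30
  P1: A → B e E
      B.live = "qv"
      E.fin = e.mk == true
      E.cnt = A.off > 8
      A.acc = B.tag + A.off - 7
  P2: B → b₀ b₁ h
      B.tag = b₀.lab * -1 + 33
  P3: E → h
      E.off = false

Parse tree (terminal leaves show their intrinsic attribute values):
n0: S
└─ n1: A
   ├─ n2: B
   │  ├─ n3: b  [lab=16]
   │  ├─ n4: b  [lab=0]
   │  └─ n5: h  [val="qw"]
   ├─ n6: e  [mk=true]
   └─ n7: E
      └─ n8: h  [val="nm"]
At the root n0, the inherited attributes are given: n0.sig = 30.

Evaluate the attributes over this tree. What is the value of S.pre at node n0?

1. n0.sig = 30  [given at root]
2. n1.off = 8  [S.sig - 22]
3. n2.live = "qv"  ["qv"]
4. n3.lab = 16  [terminal]
5. n4.lab = 0  [terminal]
6. n5.val = "qw"  [terminal]
7. n2.tag = 17  [b₀.lab * -1 + 33]
8. n6.mk = true  [terminal]
9. n7.fin = true  [e.mk == true]
10. n7.cnt = false  [A.off > 8]
11. n8.val = "nm"  [terminal]
12. n7.off = false  [false]
13. n1.acc = 18  [B.tag + A.off - 7]
14. n0.fin = -3  [-3]
15. n0.pre = false  [A.acc > 18]
16. n0.hot = false  [S.sig > 30]

false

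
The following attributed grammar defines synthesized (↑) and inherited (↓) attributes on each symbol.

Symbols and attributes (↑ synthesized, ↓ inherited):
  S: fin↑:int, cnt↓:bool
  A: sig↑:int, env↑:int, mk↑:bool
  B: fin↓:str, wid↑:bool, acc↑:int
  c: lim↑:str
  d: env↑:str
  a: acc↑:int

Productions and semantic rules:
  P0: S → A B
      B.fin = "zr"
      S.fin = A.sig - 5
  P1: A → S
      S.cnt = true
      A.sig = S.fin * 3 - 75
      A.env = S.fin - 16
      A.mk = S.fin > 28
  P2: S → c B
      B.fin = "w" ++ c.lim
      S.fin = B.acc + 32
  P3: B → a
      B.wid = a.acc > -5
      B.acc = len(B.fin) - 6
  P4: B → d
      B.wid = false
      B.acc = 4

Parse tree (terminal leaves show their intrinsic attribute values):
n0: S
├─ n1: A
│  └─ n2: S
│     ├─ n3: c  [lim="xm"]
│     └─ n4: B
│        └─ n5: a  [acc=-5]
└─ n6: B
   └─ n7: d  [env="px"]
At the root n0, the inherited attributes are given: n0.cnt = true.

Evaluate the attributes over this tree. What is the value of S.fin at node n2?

1. n0.cnt = true  [given at root]
2. n2.cnt = true  [true]
3. n3.lim = "xm"  [terminal]
4. n4.fin = "wxm"  ["w" ++ c.lim]
5. n5.acc = -5  [terminal]
6. n4.wid = false  [a.acc > -5]
7. n4.acc = -3  [len(B.fin) - 6]
8. n2.fin = 29  [B.acc + 32]
9. n1.sig = 12  [S.fin * 3 - 75]
10. n1.env = 13  [S.fin - 16]
11. n1.mk = true  [S.fin > 28]
12. n6.fin = "zr"  ["zr"]
13. n7.env = "px"  [terminal]
14. n6.wid = false  [false]
15. n6.acc = 4  [4]
16. n0.fin = 7  [A.sig - 5]

29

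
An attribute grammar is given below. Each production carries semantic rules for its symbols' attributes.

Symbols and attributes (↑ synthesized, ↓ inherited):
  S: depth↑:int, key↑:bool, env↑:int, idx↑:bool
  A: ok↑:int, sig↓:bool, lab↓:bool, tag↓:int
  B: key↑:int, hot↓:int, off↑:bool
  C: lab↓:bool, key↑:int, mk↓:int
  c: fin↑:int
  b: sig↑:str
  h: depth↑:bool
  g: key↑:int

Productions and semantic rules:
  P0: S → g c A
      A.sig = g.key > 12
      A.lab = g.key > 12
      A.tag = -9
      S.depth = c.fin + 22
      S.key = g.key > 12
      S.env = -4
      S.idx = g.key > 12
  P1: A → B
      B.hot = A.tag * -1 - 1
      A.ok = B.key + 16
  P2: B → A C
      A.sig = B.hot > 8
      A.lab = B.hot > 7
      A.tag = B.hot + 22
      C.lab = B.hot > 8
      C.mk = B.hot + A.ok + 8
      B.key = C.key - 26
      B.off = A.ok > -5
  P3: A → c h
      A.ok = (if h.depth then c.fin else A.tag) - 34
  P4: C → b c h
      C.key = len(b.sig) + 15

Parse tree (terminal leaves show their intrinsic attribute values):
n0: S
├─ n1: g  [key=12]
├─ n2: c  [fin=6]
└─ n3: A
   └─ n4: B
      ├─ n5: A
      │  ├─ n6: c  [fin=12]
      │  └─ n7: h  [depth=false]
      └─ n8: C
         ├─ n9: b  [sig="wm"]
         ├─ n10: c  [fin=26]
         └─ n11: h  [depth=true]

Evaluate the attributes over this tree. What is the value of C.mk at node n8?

1. n1.key = 12  [terminal]
2. n2.fin = 6  [terminal]
3. n3.sig = false  [g.key > 12]
4. n3.lab = false  [g.key > 12]
5. n3.tag = -9  [-9]
6. n4.hot = 8  [A.tag * -1 - 1]
7. n5.sig = false  [B.hot > 8]
8. n5.lab = true  [B.hot > 7]
9. n5.tag = 30  [B.hot + 22]
10. n6.fin = 12  [terminal]
11. n7.depth = false  [terminal]
12. n5.ok = -4  [(if h.depth then c.fin else A.tag) - 34]
13. n8.lab = false  [B.hot > 8]
14. n8.mk = 12  [B.hot + A.ok + 8]
15. n9.sig = "wm"  [terminal]
16. n10.fin = 26  [terminal]
17. n11.depth = true  [terminal]
18. n8.key = 17  [len(b.sig) + 15]
19. n4.key = -9  [C.key - 26]
20. n4.off = true  [A.ok > -5]
21. n3.ok = 7  [B.key + 16]
22. n0.depth = 28  [c.fin + 22]
23. n0.key = false  [g.key > 12]
24. n0.env = -4  [-4]
25. n0.idx = false  [g.key > 12]

12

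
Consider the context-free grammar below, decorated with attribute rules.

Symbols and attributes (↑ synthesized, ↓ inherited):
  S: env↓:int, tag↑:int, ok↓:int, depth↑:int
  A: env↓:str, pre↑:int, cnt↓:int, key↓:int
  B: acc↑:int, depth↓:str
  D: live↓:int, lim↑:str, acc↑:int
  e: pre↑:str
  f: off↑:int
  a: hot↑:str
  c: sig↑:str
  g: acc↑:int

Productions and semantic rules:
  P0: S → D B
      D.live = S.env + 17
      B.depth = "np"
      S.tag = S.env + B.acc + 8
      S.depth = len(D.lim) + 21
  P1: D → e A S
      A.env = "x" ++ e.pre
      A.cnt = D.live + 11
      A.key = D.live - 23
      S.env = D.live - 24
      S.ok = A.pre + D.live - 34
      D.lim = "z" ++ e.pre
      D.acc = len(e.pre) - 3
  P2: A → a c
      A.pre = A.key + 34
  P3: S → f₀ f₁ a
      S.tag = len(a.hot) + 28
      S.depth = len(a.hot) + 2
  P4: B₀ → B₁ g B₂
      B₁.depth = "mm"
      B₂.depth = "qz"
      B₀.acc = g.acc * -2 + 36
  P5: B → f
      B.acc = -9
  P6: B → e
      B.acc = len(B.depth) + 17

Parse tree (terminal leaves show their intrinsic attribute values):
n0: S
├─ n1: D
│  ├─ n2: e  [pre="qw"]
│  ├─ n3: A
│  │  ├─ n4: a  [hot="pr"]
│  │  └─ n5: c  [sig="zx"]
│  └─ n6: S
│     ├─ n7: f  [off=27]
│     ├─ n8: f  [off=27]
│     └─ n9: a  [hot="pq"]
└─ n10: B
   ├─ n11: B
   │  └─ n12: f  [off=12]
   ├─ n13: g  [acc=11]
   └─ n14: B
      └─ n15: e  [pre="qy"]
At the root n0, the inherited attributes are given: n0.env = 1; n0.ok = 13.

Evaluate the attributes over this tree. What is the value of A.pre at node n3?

29

1. n0.env = 1  [given at root]
2. n0.ok = 13  [given at root]
3. n1.live = 18  [S.env + 17]
4. n2.pre = "qw"  [terminal]
5. n3.env = "xqw"  ["x" ++ e.pre]
6. n3.cnt = 29  [D.live + 11]
7. n3.key = -5  [D.live - 23]
8. n4.hot = "pr"  [terminal]
9. n5.sig = "zx"  [terminal]
10. n3.pre = 29  [A.key + 34]
11. n6.env = -6  [D.live - 24]
12. n6.ok = 13  [A.pre + D.live - 34]
13. n7.off = 27  [terminal]
14. n8.off = 27  [terminal]
15. n9.hot = "pq"  [terminal]
16. n6.tag = 30  [len(a.hot) + 28]
17. n6.depth = 4  [len(a.hot) + 2]
18. n1.lim = "zqw"  ["z" ++ e.pre]
19. n1.acc = -1  [len(e.pre) - 3]
20. n10.depth = "np"  ["np"]
21. n11.depth = "mm"  ["mm"]
22. n12.off = 12  [terminal]
23. n11.acc = -9  [-9]
24. n13.acc = 11  [terminal]
25. n14.depth = "qz"  ["qz"]
26. n15.pre = "qy"  [terminal]
27. n14.acc = 19  [len(B.depth) + 17]
28. n10.acc = 14  [g.acc * -2 + 36]
29. n0.tag = 23  [S.env + B.acc + 8]
30. n0.depth = 24  [len(D.lim) + 21]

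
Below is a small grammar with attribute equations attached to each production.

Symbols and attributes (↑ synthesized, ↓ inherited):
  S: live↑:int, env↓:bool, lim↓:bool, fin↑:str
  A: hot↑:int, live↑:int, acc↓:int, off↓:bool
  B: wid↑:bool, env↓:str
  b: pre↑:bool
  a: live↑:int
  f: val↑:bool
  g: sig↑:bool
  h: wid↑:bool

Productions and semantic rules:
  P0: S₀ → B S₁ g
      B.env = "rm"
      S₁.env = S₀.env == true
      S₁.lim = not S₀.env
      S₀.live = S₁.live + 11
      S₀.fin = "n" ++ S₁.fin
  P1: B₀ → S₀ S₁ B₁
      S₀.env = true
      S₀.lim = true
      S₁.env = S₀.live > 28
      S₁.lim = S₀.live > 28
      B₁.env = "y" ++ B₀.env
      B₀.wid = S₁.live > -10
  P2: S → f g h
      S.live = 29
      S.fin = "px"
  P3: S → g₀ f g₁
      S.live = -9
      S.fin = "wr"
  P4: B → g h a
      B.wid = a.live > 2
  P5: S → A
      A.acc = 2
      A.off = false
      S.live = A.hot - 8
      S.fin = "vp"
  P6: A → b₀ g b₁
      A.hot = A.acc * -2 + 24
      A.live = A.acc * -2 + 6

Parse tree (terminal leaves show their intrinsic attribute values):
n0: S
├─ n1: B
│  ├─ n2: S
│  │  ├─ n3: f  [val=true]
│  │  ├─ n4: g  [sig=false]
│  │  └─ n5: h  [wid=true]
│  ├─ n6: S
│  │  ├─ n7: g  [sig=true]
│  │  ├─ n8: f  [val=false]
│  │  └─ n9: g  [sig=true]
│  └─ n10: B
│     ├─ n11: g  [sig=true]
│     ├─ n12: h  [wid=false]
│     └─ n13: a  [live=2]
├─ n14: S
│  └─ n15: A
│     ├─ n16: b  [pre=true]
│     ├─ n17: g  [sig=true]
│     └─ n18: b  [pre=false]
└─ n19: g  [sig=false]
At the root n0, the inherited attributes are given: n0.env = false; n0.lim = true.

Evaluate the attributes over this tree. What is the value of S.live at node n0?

1. n0.env = false  [given at root]
2. n0.lim = true  [given at root]
3. n1.env = "rm"  ["rm"]
4. n2.env = true  [true]
5. n2.lim = true  [true]
6. n3.val = true  [terminal]
7. n4.sig = false  [terminal]
8. n5.wid = true  [terminal]
9. n2.live = 29  [29]
10. n2.fin = "px"  ["px"]
11. n6.env = true  [S₀.live > 28]
12. n6.lim = true  [S₀.live > 28]
13. n7.sig = true  [terminal]
14. n8.val = false  [terminal]
15. n9.sig = true  [terminal]
16. n6.live = -9  [-9]
17. n6.fin = "wr"  ["wr"]
18. n10.env = "yrm"  ["y" ++ B₀.env]
19. n11.sig = true  [terminal]
20. n12.wid = false  [terminal]
21. n13.live = 2  [terminal]
22. n10.wid = false  [a.live > 2]
23. n1.wid = true  [S₁.live > -10]
24. n14.env = false  [S₀.env == true]
25. n14.lim = true  [not S₀.env]
26. n15.acc = 2  [2]
27. n15.off = false  [false]
28. n16.pre = true  [terminal]
29. n17.sig = true  [terminal]
30. n18.pre = false  [terminal]
31. n15.hot = 20  [A.acc * -2 + 24]
32. n15.live = 2  [A.acc * -2 + 6]
33. n14.live = 12  [A.hot - 8]
34. n14.fin = "vp"  ["vp"]
35. n19.sig = false  [terminal]
36. n0.live = 23  [S₁.live + 11]
37. n0.fin = "nvp"  ["n" ++ S₁.fin]

23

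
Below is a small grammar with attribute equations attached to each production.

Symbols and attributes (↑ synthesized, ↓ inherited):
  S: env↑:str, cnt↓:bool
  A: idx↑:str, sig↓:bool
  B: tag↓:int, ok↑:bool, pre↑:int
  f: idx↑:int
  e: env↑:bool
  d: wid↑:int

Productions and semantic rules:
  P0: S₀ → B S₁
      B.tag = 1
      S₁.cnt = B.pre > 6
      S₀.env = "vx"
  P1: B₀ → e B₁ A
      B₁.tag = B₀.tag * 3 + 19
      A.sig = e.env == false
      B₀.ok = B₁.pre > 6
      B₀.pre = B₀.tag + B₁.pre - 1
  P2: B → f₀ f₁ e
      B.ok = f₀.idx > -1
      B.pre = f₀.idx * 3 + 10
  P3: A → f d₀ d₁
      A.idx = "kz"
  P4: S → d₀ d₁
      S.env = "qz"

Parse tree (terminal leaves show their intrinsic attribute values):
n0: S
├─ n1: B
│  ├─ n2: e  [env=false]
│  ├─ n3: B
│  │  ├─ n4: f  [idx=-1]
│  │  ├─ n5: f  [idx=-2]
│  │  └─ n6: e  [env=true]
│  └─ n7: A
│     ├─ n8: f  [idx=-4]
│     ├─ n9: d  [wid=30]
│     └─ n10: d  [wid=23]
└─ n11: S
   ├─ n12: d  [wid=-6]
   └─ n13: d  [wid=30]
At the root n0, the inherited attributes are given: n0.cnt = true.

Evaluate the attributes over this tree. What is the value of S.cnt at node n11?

true

1. n0.cnt = true  [given at root]
2. n1.tag = 1  [1]
3. n2.env = false  [terminal]
4. n3.tag = 22  [B₀.tag * 3 + 19]
5. n4.idx = -1  [terminal]
6. n5.idx = -2  [terminal]
7. n6.env = true  [terminal]
8. n3.ok = false  [f₀.idx > -1]
9. n3.pre = 7  [f₀.idx * 3 + 10]
10. n7.sig = true  [e.env == false]
11. n8.idx = -4  [terminal]
12. n9.wid = 30  [terminal]
13. n10.wid = 23  [terminal]
14. n7.idx = "kz"  ["kz"]
15. n1.ok = true  [B₁.pre > 6]
16. n1.pre = 7  [B₀.tag + B₁.pre - 1]
17. n11.cnt = true  [B.pre > 6]
18. n12.wid = -6  [terminal]
19. n13.wid = 30  [terminal]
20. n11.env = "qz"  ["qz"]
21. n0.env = "vx"  ["vx"]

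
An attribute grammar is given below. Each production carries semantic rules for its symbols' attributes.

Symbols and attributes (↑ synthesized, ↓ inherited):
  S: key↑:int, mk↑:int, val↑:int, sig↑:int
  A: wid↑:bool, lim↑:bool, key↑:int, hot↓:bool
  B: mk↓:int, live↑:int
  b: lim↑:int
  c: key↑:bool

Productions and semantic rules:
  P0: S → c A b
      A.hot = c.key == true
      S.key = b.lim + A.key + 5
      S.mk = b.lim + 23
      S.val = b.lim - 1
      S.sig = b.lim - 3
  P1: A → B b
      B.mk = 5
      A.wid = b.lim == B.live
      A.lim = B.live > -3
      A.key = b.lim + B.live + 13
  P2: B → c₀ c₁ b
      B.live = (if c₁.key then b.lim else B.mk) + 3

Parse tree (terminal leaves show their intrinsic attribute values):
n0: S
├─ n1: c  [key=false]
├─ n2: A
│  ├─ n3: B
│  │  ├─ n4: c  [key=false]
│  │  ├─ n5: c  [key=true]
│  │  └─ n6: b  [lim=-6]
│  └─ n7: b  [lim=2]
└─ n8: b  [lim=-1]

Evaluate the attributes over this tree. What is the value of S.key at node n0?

1. n1.key = false  [terminal]
2. n2.hot = false  [c.key == true]
3. n3.mk = 5  [5]
4. n4.key = false  [terminal]
5. n5.key = true  [terminal]
6. n6.lim = -6  [terminal]
7. n3.live = -3  [(if c₁.key then b.lim else B.mk) + 3]
8. n7.lim = 2  [terminal]
9. n2.wid = false  [b.lim == B.live]
10. n2.lim = false  [B.live > -3]
11. n2.key = 12  [b.lim + B.live + 13]
12. n8.lim = -1  [terminal]
13. n0.key = 16  [b.lim + A.key + 5]
14. n0.mk = 22  [b.lim + 23]
15. n0.val = -2  [b.lim - 1]
16. n0.sig = -4  [b.lim - 3]

16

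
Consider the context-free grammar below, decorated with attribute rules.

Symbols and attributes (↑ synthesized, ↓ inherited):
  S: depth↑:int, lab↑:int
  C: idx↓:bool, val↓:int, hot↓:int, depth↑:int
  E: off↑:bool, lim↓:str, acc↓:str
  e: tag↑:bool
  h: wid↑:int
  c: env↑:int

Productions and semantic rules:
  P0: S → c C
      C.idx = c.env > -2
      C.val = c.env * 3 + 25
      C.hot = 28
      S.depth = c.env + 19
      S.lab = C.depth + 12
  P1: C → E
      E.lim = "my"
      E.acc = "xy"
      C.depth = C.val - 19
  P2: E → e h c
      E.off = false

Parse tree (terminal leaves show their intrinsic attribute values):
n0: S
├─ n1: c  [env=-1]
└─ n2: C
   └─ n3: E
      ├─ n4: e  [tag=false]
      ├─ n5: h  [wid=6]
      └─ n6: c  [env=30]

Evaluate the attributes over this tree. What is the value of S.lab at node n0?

15

1. n1.env = -1  [terminal]
2. n2.idx = true  [c.env > -2]
3. n2.val = 22  [c.env * 3 + 25]
4. n2.hot = 28  [28]
5. n3.lim = "my"  ["my"]
6. n3.acc = "xy"  ["xy"]
7. n4.tag = false  [terminal]
8. n5.wid = 6  [terminal]
9. n6.env = 30  [terminal]
10. n3.off = false  [false]
11. n2.depth = 3  [C.val - 19]
12. n0.depth = 18  [c.env + 19]
13. n0.lab = 15  [C.depth + 12]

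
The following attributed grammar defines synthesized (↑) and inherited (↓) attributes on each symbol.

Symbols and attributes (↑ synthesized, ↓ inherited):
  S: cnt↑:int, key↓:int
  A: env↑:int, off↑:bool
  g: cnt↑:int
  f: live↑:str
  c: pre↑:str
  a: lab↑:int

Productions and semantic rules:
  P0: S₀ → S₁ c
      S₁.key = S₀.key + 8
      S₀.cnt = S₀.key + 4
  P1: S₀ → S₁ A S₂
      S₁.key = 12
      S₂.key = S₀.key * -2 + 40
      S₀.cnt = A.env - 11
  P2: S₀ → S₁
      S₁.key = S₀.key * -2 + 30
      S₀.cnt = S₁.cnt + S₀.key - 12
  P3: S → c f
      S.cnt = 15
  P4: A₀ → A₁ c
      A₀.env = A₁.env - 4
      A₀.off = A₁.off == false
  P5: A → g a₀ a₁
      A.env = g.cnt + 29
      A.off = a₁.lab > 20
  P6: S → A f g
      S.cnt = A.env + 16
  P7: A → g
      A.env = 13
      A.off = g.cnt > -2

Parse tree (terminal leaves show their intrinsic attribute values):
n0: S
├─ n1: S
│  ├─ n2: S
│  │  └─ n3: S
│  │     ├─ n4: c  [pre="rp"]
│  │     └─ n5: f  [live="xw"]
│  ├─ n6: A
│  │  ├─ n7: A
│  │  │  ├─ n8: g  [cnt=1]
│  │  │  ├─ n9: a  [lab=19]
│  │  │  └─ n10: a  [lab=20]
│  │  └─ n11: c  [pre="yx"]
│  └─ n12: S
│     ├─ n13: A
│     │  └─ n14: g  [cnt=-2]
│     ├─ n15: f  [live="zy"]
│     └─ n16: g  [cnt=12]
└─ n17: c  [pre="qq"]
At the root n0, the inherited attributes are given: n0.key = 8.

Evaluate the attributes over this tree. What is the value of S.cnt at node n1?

1. n0.key = 8  [given at root]
2. n1.key = 16  [S₀.key + 8]
3. n2.key = 12  [12]
4. n3.key = 6  [S₀.key * -2 + 30]
5. n4.pre = "rp"  [terminal]
6. n5.live = "xw"  [terminal]
7. n3.cnt = 15  [15]
8. n2.cnt = 15  [S₁.cnt + S₀.key - 12]
9. n8.cnt = 1  [terminal]
10. n9.lab = 19  [terminal]
11. n10.lab = 20  [terminal]
12. n7.env = 30  [g.cnt + 29]
13. n7.off = false  [a₁.lab > 20]
14. n11.pre = "yx"  [terminal]
15. n6.env = 26  [A₁.env - 4]
16. n6.off = true  [A₁.off == false]
17. n12.key = 8  [S₀.key * -2 + 40]
18. n14.cnt = -2  [terminal]
19. n13.env = 13  [13]
20. n13.off = false  [g.cnt > -2]
21. n15.live = "zy"  [terminal]
22. n16.cnt = 12  [terminal]
23. n12.cnt = 29  [A.env + 16]
24. n1.cnt = 15  [A.env - 11]
25. n17.pre = "qq"  [terminal]
26. n0.cnt = 12  [S₀.key + 4]

15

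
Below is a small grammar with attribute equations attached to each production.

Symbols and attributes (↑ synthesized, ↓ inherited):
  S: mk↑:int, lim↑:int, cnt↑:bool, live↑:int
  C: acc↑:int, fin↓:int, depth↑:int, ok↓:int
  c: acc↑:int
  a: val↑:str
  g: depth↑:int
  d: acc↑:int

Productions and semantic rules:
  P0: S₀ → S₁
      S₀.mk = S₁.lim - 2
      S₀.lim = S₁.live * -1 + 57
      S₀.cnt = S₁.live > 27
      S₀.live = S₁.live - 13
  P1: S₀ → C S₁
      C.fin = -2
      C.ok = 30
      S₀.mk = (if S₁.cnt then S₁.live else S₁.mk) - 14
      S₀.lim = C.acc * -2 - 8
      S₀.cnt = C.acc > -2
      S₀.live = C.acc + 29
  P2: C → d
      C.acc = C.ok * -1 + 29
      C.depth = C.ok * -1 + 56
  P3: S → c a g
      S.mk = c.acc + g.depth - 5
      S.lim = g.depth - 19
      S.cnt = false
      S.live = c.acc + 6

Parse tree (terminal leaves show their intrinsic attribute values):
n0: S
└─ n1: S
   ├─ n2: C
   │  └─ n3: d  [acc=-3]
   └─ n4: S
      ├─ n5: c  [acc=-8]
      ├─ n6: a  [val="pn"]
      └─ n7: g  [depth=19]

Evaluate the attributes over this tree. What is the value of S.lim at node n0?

29

1. n2.fin = -2  [-2]
2. n2.ok = 30  [30]
3. n3.acc = -3  [terminal]
4. n2.acc = -1  [C.ok * -1 + 29]
5. n2.depth = 26  [C.ok * -1 + 56]
6. n5.acc = -8  [terminal]
7. n6.val = "pn"  [terminal]
8. n7.depth = 19  [terminal]
9. n4.mk = 6  [c.acc + g.depth - 5]
10. n4.lim = 0  [g.depth - 19]
11. n4.cnt = false  [false]
12. n4.live = -2  [c.acc + 6]
13. n1.mk = -8  [(if S₁.cnt then S₁.live else S₁.mk) - 14]
14. n1.lim = -6  [C.acc * -2 - 8]
15. n1.cnt = true  [C.acc > -2]
16. n1.live = 28  [C.acc + 29]
17. n0.mk = -8  [S₁.lim - 2]
18. n0.lim = 29  [S₁.live * -1 + 57]
19. n0.cnt = true  [S₁.live > 27]
20. n0.live = 15  [S₁.live - 13]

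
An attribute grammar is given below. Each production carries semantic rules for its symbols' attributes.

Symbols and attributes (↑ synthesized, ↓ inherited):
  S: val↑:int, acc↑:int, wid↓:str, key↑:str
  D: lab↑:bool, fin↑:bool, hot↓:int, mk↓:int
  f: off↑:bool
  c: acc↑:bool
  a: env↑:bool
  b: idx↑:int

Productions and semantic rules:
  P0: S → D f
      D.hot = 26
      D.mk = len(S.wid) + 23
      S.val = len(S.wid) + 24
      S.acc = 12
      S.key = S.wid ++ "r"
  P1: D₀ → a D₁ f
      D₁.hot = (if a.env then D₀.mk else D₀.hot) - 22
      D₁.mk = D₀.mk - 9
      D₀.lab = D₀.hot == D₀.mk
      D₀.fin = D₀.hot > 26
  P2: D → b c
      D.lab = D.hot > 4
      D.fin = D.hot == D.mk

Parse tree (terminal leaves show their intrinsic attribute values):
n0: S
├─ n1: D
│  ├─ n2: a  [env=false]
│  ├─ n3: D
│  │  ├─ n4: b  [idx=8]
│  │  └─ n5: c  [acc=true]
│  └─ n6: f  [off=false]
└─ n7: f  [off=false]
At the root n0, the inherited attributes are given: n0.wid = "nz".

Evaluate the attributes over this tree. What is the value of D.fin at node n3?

false

1. n0.wid = "nz"  [given at root]
2. n1.hot = 26  [26]
3. n1.mk = 25  [len(S.wid) + 23]
4. n2.env = false  [terminal]
5. n3.hot = 4  [(if a.env then D₀.mk else D₀.hot) - 22]
6. n3.mk = 16  [D₀.mk - 9]
7. n4.idx = 8  [terminal]
8. n5.acc = true  [terminal]
9. n3.lab = false  [D.hot > 4]
10. n3.fin = false  [D.hot == D.mk]
11. n6.off = false  [terminal]
12. n1.lab = false  [D₀.hot == D₀.mk]
13. n1.fin = false  [D₀.hot > 26]
14. n7.off = false  [terminal]
15. n0.val = 26  [len(S.wid) + 24]
16. n0.acc = 12  [12]
17. n0.key = "nzr"  [S.wid ++ "r"]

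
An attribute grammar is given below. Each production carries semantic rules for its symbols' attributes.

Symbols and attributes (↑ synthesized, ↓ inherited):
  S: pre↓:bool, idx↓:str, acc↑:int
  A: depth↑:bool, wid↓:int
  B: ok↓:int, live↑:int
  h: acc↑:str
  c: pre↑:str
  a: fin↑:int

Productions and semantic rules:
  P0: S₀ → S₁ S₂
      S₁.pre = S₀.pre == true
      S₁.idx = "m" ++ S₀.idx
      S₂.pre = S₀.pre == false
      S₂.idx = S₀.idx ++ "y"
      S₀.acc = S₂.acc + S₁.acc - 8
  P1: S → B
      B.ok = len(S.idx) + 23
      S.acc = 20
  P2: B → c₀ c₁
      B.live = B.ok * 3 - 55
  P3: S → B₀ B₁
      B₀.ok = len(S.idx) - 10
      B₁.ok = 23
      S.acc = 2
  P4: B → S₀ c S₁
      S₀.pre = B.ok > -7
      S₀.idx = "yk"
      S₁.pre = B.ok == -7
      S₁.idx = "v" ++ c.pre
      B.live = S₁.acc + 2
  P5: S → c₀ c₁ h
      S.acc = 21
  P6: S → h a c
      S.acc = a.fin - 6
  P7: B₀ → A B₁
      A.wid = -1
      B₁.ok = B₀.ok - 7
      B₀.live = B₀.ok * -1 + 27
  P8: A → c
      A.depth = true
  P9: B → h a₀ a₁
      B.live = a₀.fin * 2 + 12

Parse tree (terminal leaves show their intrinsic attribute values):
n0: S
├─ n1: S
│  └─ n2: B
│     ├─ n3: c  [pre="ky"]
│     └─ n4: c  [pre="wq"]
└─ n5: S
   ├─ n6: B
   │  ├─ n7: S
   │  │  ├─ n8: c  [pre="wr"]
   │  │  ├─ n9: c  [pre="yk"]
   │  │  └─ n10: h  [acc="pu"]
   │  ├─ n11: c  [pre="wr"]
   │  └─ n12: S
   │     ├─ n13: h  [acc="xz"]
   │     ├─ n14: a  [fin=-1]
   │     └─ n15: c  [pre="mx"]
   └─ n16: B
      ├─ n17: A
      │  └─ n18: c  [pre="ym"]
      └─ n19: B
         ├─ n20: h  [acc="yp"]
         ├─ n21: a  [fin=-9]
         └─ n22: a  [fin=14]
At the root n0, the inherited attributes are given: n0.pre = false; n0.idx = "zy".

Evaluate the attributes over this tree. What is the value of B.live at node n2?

1. n0.pre = false  [given at root]
2. n0.idx = "zy"  [given at root]
3. n1.pre = false  [S₀.pre == true]
4. n1.idx = "mzy"  ["m" ++ S₀.idx]
5. n2.ok = 26  [len(S.idx) + 23]
6. n3.pre = "ky"  [terminal]
7. n4.pre = "wq"  [terminal]
8. n2.live = 23  [B.ok * 3 - 55]
9. n1.acc = 20  [20]
10. n5.pre = true  [S₀.pre == false]
11. n5.idx = "zyy"  [S₀.idx ++ "y"]
12. n6.ok = -7  [len(S.idx) - 10]
13. n7.pre = false  [B.ok > -7]
14. n7.idx = "yk"  ["yk"]
15. n8.pre = "wr"  [terminal]
16. n9.pre = "yk"  [terminal]
17. n10.acc = "pu"  [terminal]
18. n7.acc = 21  [21]
19. n11.pre = "wr"  [terminal]
20. n12.pre = true  [B.ok == -7]
21. n12.idx = "vwr"  ["v" ++ c.pre]
22. n13.acc = "xz"  [terminal]
23. n14.fin = -1  [terminal]
24. n15.pre = "mx"  [terminal]
25. n12.acc = -7  [a.fin - 6]
26. n6.live = -5  [S₁.acc + 2]
27. n16.ok = 23  [23]
28. n17.wid = -1  [-1]
29. n18.pre = "ym"  [terminal]
30. n17.depth = true  [true]
31. n19.ok = 16  [B₀.ok - 7]
32. n20.acc = "yp"  [terminal]
33. n21.fin = -9  [terminal]
34. n22.fin = 14  [terminal]
35. n19.live = -6  [a₀.fin * 2 + 12]
36. n16.live = 4  [B₀.ok * -1 + 27]
37. n5.acc = 2  [2]
38. n0.acc = 14  [S₂.acc + S₁.acc - 8]

23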